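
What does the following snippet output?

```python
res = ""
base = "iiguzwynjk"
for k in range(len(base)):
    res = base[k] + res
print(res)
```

kjnywzugii

k=0: prepend 'i' → 'i'
k=1: prepend 'i' → 'ii'
k=2: prepend 'g' → 'gii'
k=3: prepend 'u' → 'ugii'
k=4: prepend 'z' → 'zugii'
k=5: prepend 'w' → 'wzugii'
k=6: prepend 'y' → 'ywzugii'
k=7: prepend 'n' → 'nywzugii'
k=8: prepend 'j' → 'jnywzugii'
k=9: prepend 'k' → 'kjnywzugii'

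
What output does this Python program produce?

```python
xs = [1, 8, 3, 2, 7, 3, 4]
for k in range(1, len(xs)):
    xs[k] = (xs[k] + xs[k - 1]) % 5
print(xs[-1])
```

3

k=1: xs[1] = (8+1)%5 = 4 → [1, 4, 3, 2, 7, 3, 4]
k=2: xs[2] = (3+4)%5 = 2 → [1, 4, 2, 2, 7, 3, 4]
k=3: xs[3] = (2+2)%5 = 4 → [1, 4, 2, 4, 7, 3, 4]
k=4: xs[4] = (7+4)%5 = 1 → [1, 4, 2, 4, 1, 3, 4]
k=5: xs[5] = (3+1)%5 = 4 → [1, 4, 2, 4, 1, 4, 4]
k=6: xs[6] = (4+4)%5 = 3 → [1, 4, 2, 4, 1, 4, 3]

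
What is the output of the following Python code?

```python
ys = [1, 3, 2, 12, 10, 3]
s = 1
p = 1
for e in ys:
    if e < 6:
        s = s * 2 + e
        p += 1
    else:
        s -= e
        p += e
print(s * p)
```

e=1: <6, s = 1*2+1 = 3; p=2
e=3: <6, s = 3*2+3 = 9; p=3
e=2: <6, s = 9*2+2 = 20; p=4
e=12: not <6, s = 20-12 = 8; p=16
e=10: not <6, s = 8-10 = -2; p=26
e=3: <6, s = (-2)*2+3 = -1; p=27
s*p = (-1)*27 = -27

-27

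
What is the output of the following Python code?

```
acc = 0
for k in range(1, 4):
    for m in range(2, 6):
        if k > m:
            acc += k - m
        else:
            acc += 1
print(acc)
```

12

k=1,m=2: not 1>2, acc = 0+1 = 1
k=1,m=3: not 1>3, acc = 1+1 = 2
k=1,m=4: not 1>4, acc = 2+1 = 3
k=1,m=5: not 1>5, acc = 3+1 = 4
k=2,m=2: not 2>2, acc = 4+1 = 5
k=2,m=3: not 2>3, acc = 5+1 = 6
k=2,m=4: not 2>4, acc = 6+1 = 7
k=2,m=5: not 2>5, acc = 7+1 = 8
k=3,m=2: 3>2, acc = 8+1 = 9
k=3,m=3: not 3>3, acc = 9+1 = 10
k=3,m=4: not 3>4, acc = 10+1 = 11
k=3,m=5: not 3>5, acc = 11+1 = 12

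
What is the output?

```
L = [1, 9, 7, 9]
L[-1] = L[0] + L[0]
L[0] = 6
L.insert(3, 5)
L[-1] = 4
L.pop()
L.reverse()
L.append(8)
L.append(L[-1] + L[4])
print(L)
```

[5, 7, 9, 6, 8, 16]

L[-1] = L[0]+L[0] = 1+1 = 2 → [1, 9, 7, 2]
L[0] = 6 → [6, 9, 7, 2]
insert 5 at 3 → [6, 9, 7, 5, 2]
L[-1] = 4 → [6, 9, 7, 5, 4]
pop() removes 4 → [6, 9, 7, 5]
reverse → [5, 7, 9, 6]
append 8 → [5, 7, 9, 6, 8]
append L[-1]+L[4] = 8+8 = 16 → [5, 7, 9, 6, 8, 16]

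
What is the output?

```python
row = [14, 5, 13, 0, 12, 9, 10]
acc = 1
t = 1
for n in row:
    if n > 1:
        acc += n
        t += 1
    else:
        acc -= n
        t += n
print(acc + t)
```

n=14: >1, acc = 1+14 = 15; t=2
n=5: >1, acc = 15+5 = 20; t=3
n=13: >1, acc = 20+13 = 33; t=4
n=0: not >1, acc = 33-0 = 33; t=4
n=12: >1, acc = 33+12 = 45; t=5
n=9: >1, acc = 45+9 = 54; t=6
n=10: >1, acc = 54+10 = 64; t=7
acc+t = 64+7 = 71

71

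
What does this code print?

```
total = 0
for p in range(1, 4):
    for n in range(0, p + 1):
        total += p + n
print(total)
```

p=1,n=0: total = 0+1 = 1
p=1,n=1: total = 1+2 = 3
p=2,n=0: total = 3+2 = 5
p=2,n=1: total = 5+3 = 8
p=2,n=2: total = 8+4 = 12
p=3,n=0: total = 12+3 = 15
p=3,n=1: total = 15+4 = 19
p=3,n=2: total = 19+5 = 24
p=3,n=3: total = 24+6 = 30

30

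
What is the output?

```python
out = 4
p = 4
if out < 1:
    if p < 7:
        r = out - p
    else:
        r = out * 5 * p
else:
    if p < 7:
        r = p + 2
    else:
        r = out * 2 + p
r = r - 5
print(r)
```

1

out=4, p=4
out < 1 is False; p < 7 is True
→ r = p + 2 = 6
r = 6-5 = 1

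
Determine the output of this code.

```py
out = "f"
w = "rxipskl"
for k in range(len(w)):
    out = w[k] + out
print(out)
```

k=0: prepend 'r' → 'rf'
k=1: prepend 'x' → 'xrf'
k=2: prepend 'i' → 'ixrf'
k=3: prepend 'p' → 'pixrf'
k=4: prepend 's' → 'spixrf'
k=5: prepend 'k' → 'kspixrf'
k=6: prepend 'l' → 'lkspixrf'

lkspixrf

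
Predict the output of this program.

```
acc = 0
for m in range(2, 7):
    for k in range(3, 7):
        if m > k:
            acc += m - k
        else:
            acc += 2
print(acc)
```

m=2,k=3: not 2>3, acc = 0+2 = 2
m=2,k=4: not 2>4, acc = 2+2 = 4
m=2,k=5: not 2>5, acc = 4+2 = 6
m=2,k=6: not 2>6, acc = 6+2 = 8
m=3,k=3: not 3>3, acc = 8+2 = 10
m=3,k=4: not 3>4, acc = 10+2 = 12
m=3,k=5: not 3>5, acc = 12+2 = 14
m=3,k=6: not 3>6, acc = 14+2 = 16
m=4,k=3: 4>3, acc = 16+1 = 17
m=4,k=4: not 4>4, acc = 17+2 = 19
m=4,k=5: not 4>5, acc = 19+2 = 21
m=4,k=6: not 4>6, acc = 21+2 = 23
m=5,k=3: 5>3, acc = 23+2 = 25
m=5,k=4: 5>4, acc = 25+1 = 26
m=5,k=5: not 5>5, acc = 26+2 = 28
m=5,k=6: not 5>6, acc = 28+2 = 30
m=6,k=3: 6>3, acc = 30+3 = 33
m=6,k=4: 6>4, acc = 33+2 = 35
m=6,k=5: 6>5, acc = 35+1 = 36
m=6,k=6: not 6>6, acc = 36+2 = 38

38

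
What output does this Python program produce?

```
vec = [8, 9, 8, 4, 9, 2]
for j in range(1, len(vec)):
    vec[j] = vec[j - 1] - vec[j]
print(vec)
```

[8, -1, -9, -13, -22, -24]

j=1: vec[1] = 8-9 = -1 → [8, -1, 8, 4, 9, 2]
j=2: vec[2] = (-1)-8 = -9 → [8, -1, -9, 4, 9, 2]
j=3: vec[3] = (-9)-4 = -13 → [8, -1, -9, -13, 9, 2]
j=4: vec[4] = (-13)-9 = -22 → [8, -1, -9, -13, -22, 2]
j=5: vec[5] = (-22)-2 = -24 → [8, -1, -9, -13, -22, -24]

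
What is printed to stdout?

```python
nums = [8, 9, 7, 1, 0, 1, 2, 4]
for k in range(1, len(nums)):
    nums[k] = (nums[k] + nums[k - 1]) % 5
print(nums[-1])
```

k=1: nums[1] = (9+8)%5 = 2 → [8, 2, 7, 1, 0, 1, 2, 4]
k=2: nums[2] = (7+2)%5 = 4 → [8, 2, 4, 1, 0, 1, 2, 4]
k=3: nums[3] = (1+4)%5 = 0 → [8, 2, 4, 0, 0, 1, 2, 4]
k=4: nums[4] = (0+0)%5 = 0 → [8, 2, 4, 0, 0, 1, 2, 4]
k=5: nums[5] = (1+0)%5 = 1 → [8, 2, 4, 0, 0, 1, 2, 4]
k=6: nums[6] = (2+1)%5 = 3 → [8, 2, 4, 0, 0, 1, 3, 4]
k=7: nums[7] = (4+3)%5 = 2 → [8, 2, 4, 0, 0, 1, 3, 2]

2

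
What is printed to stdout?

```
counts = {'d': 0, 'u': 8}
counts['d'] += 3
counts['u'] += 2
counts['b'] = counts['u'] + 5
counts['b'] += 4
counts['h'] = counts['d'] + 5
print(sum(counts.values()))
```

counts['d'] = 0+3 = 3 → {'d': 3, 'u': 8}
counts['u'] = 8+2 = 10 → {'d': 3, 'u': 10}
counts['b'] = counts['u']+5 = 15 → {'d': 3, 'u': 10, 'b': 15}
counts['b'] = 15+4 = 19 → {'d': 3, 'u': 10, 'b': 19}
counts['h'] = counts['d']+5 = 8 → {'d': 3, 'u': 10, 'b': 19, 'h': 8}
sum of values = 40

40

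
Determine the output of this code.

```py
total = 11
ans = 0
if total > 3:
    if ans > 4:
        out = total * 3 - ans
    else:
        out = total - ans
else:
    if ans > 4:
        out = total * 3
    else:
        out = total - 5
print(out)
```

total=11, ans=0
total > 3 is True; ans > 4 is False
→ out = total - ans = 11

11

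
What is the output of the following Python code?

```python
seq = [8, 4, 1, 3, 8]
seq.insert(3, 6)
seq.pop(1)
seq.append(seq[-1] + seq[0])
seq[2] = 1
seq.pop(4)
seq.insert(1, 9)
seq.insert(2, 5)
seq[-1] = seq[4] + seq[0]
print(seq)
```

[8, 9, 5, 1, 1, 3, 9]

insert 6 at 3 → [8, 4, 1, 6, 3, 8]
pop(1) removes 4 → [8, 1, 6, 3, 8]
append seq[-1]+seq[0] = 8+8 = 16 → [8, 1, 6, 3, 8, 16]
seq[2] = 1 → [8, 1, 1, 3, 8, 16]
pop(4) removes 8 → [8, 1, 1, 3, 16]
insert 9 at 1 → [8, 9, 1, 1, 3, 16]
insert 5 at 2 → [8, 9, 5, 1, 1, 3, 16]
seq[-1] = seq[4]+seq[0] = 1+8 = 9 → [8, 9, 5, 1, 1, 3, 9]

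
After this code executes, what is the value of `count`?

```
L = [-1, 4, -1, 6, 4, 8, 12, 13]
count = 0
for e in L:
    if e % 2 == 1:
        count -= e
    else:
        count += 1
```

-6

e=-1: odd, count = 0-(-1) = 1
e=4: not odd, count = 1+1 = 2
e=-1: odd, count = 2-(-1) = 3
e=6: not odd, count = 3+1 = 4
e=4: not odd, count = 4+1 = 5
e=8: not odd, count = 5+1 = 6
e=12: not odd, count = 6+1 = 7
e=13: odd, count = 7-13 = -6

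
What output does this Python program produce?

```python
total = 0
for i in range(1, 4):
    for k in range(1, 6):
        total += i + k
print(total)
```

i=1,k=1: total = 0+2 = 2
i=1,k=2: total = 2+3 = 5
i=1,k=3: total = 5+4 = 9
i=1,k=4: total = 9+5 = 14
i=1,k=5: total = 14+6 = 20
i=2,k=1: total = 20+3 = 23
i=2,k=2: total = 23+4 = 27
i=2,k=3: total = 27+5 = 32
i=2,k=4: total = 32+6 = 38
i=2,k=5: total = 38+7 = 45
i=3,k=1: total = 45+4 = 49
i=3,k=2: total = 49+5 = 54
i=3,k=3: total = 54+6 = 60
i=3,k=4: total = 60+7 = 67
i=3,k=5: total = 67+8 = 75

75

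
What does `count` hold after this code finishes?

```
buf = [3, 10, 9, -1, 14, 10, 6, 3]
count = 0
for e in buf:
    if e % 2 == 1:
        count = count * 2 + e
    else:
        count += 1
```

e=3: odd, count = 0*2+3 = 3
e=10: not odd, count = 3+1 = 4
e=9: odd, count = 4*2+9 = 17
e=-1: odd, count = 17*2+(-1) = 33
e=14: not odd, count = 33+1 = 34
e=10: not odd, count = 34+1 = 35
e=6: not odd, count = 35+1 = 36
e=3: odd, count = 36*2+3 = 75

75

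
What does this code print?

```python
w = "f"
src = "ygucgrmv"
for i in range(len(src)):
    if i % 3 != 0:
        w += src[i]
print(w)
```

fgugrv

i=0: skip
i=1: add 'g' → 'fg'
i=2: add 'u' → 'fgu'
i=3: skip
i=4: add 'g' → 'fgug'
i=5: add 'r' → 'fgugr'
i=6: skip
i=7: add 'v' → 'fgugrv'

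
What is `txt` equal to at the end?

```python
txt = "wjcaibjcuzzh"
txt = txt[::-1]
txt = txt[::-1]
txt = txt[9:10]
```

reverse → 'hzzucjbiacjw'
reverse → 'wjcaibjcuzzh'
slice [9:10] → 'z'

'z'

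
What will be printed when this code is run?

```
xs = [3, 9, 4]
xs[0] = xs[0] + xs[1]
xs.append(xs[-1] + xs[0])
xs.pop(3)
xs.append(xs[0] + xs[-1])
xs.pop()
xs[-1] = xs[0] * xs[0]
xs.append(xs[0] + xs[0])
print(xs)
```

[12, 9, 144, 24]

xs[0] = xs[0]+xs[1] = 3+9 = 12 → [12, 9, 4]
append xs[-1]+xs[0] = 4+12 = 16 → [12, 9, 4, 16]
pop(3) removes 16 → [12, 9, 4]
append xs[0]+xs[-1] = 12+4 = 16 → [12, 9, 4, 16]
pop() removes 16 → [12, 9, 4]
xs[-1] = xs[0]*xs[0] = 12*12 = 144 → [12, 9, 144]
append xs[0]+xs[0] = 12+12 = 24 → [12, 9, 144, 24]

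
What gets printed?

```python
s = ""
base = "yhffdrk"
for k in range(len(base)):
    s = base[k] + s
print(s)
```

k=0: prepend 'y' → 'y'
k=1: prepend 'h' → 'hy'
k=2: prepend 'f' → 'fhy'
k=3: prepend 'f' → 'ffhy'
k=4: prepend 'd' → 'dffhy'
k=5: prepend 'r' → 'rdffhy'
k=6: prepend 'k' → 'krdffhy'

krdffhy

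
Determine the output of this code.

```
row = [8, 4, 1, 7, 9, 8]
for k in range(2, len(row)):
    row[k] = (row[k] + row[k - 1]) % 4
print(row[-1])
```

k=2: row[2] = (1+4)%4 = 1 → [8, 4, 1, 7, 9, 8]
k=3: row[3] = (7+1)%4 = 0 → [8, 4, 1, 0, 9, 8]
k=4: row[4] = (9+0)%4 = 1 → [8, 4, 1, 0, 1, 8]
k=5: row[5] = (8+1)%4 = 1 → [8, 4, 1, 0, 1, 1]

1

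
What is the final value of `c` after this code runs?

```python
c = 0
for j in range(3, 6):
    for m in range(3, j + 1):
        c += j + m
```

48

j=3,m=3: c = 0+6 = 6
j=4,m=3: c = 6+7 = 13
j=4,m=4: c = 13+8 = 21
j=5,m=3: c = 21+8 = 29
j=5,m=4: c = 29+9 = 38
j=5,m=5: c = 38+10 = 48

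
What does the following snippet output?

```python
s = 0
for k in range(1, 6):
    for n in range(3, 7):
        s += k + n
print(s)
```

k=1,n=3: s = 0+4 = 4
k=1,n=4: s = 4+5 = 9
k=1,n=5: s = 9+6 = 15
k=1,n=6: s = 15+7 = 22
k=2,n=3: s = 22+5 = 27
k=2,n=4: s = 27+6 = 33
k=2,n=5: s = 33+7 = 40
k=2,n=6: s = 40+8 = 48
k=3,n=3: s = 48+6 = 54
k=3,n=4: s = 54+7 = 61
k=3,n=5: s = 61+8 = 69
k=3,n=6: s = 69+9 = 78
k=4,n=3: s = 78+7 = 85
k=4,n=4: s = 85+8 = 93
k=4,n=5: s = 93+9 = 102
k=4,n=6: s = 102+10 = 112
k=5,n=3: s = 112+8 = 120
k=5,n=4: s = 120+9 = 129
k=5,n=5: s = 129+10 = 139
k=5,n=6: s = 139+11 = 150

150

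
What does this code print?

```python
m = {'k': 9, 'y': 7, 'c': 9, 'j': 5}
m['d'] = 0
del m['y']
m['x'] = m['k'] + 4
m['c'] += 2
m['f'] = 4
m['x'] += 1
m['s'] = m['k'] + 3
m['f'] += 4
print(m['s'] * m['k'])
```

108

m['d'] = 0 → {'k': 9, 'y': 7, 'c': 9, 'j': 5, 'd': 0}
del 'y' → {'k': 9, 'c': 9, 'j': 5, 'd': 0}
m['x'] = m['k']+4 = 13 → {'k': 9, 'c': 9, 'j': 5, 'd': 0, 'x': 13}
m['c'] = 9+2 = 11 → {'k': 9, 'c': 11, 'j': 5, 'd': 0, 'x': 13}
m['f'] = 4 → {'k': 9, 'c': 11, 'j': 5, 'd': 0, 'x': 13, 'f': 4}
m['x'] = 13+1 = 14 → {'k': 9, 'c': 11, 'j': 5, 'd': 0, 'x': 14, 'f': 4}
m['s'] = m['k']+3 = 12 → {'k': 9, 'c': 11, 'j': 5, 'd': 0, 'x': 14, 'f': 4, 's': 12}
m['f'] = 4+4 = 8 → {'k': 9, 'c': 11, 'j': 5, 'd': 0, 'x': 14, 'f': 8, 's': 12}
m['s']*m['k'] = 12*9 = 108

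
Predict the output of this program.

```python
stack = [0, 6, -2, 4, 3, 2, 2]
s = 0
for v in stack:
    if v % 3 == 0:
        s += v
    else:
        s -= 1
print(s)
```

5

v=0: %3==0, s = 0+0 = 0
v=6: %3==0, s = 0+6 = 6
v=-2: not %3==0, s = 6-1 = 5
v=4: not %3==0, s = 5-1 = 4
v=3: %3==0, s = 4+3 = 7
v=2: not %3==0, s = 7-1 = 6
v=2: not %3==0, s = 6-1 = 5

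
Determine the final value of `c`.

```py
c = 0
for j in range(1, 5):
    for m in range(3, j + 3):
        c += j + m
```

j=1,m=3: c = 0+4 = 4
j=2,m=3: c = 4+5 = 9
j=2,m=4: c = 9+6 = 15
j=3,m=3: c = 15+6 = 21
j=3,m=4: c = 21+7 = 28
j=3,m=5: c = 28+8 = 36
j=4,m=3: c = 36+7 = 43
j=4,m=4: c = 43+8 = 51
j=4,m=5: c = 51+9 = 60
j=4,m=6: c = 60+10 = 70

70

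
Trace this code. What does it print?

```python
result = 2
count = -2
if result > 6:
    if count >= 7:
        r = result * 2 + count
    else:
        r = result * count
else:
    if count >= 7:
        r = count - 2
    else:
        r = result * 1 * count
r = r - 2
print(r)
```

result=2, count=-2
result > 6 is False; count >= 7 is False
→ r = result * 1 * count = -4
r = (-4)-2 = -6

-6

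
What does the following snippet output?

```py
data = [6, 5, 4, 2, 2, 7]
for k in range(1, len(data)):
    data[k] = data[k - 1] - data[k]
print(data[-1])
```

k=1: data[1] = 6-5 = 1 → [6, 1, 4, 2, 2, 7]
k=2: data[2] = 1-4 = -3 → [6, 1, -3, 2, 2, 7]
k=3: data[3] = (-3)-2 = -5 → [6, 1, -3, -5, 2, 7]
k=4: data[4] = (-5)-2 = -7 → [6, 1, -3, -5, -7, 7]
k=5: data[5] = (-7)-7 = -14 → [6, 1, -3, -5, -7, -14]

-14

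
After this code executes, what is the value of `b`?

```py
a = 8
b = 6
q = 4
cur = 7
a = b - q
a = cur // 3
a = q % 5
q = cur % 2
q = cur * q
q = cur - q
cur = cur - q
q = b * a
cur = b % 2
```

6

a = 6-4 = 2
a = 7//3 = 2
a = 4%5 = 4
q = 7%2 = 1
q = 7*1 = 7
q = 7-7 = 0
cur = 7-0 = 7
q = 6*4 = 24
cur = 6%2 = 0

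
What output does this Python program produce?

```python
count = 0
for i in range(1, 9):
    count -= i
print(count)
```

-36

i=1: count = 0-1 = -1
i=2: count = (-1)-2 = -3
i=3: count = (-3)-3 = -6
i=4: count = (-6)-4 = -10
i=5: count = (-10)-5 = -15
i=6: count = (-15)-6 = -21
i=7: count = (-21)-7 = -28
i=8: count = (-28)-8 = -36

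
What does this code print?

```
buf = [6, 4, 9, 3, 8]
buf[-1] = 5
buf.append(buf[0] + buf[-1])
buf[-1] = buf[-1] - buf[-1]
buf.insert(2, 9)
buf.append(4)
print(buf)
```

buf[-1] = 5 → [6, 4, 9, 3, 5]
append buf[0]+buf[-1] = 6+5 = 11 → [6, 4, 9, 3, 5, 11]
buf[-1] = buf[-1]-buf[-1] = 11-11 = 0 → [6, 4, 9, 3, 5, 0]
insert 9 at 2 → [6, 4, 9, 9, 3, 5, 0]
append 4 → [6, 4, 9, 9, 3, 5, 0, 4]

[6, 4, 9, 9, 3, 5, 0, 4]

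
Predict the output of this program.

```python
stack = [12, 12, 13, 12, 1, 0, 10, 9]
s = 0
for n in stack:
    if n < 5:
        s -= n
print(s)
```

n=12: not <5
n=12: not <5
n=13: not <5
n=12: not <5
n=1: <5, s = 0-1 = -1
n=0: <5, s = (-1)-0 = -1
n=10: not <5
n=9: not <5

-1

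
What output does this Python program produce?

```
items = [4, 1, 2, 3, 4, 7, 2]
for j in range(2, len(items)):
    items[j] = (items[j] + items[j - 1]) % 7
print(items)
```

j=2: items[2] = (2+1)%7 = 3 → [4, 1, 3, 3, 4, 7, 2]
j=3: items[3] = (3+3)%7 = 6 → [4, 1, 3, 6, 4, 7, 2]
j=4: items[4] = (4+6)%7 = 3 → [4, 1, 3, 6, 3, 7, 2]
j=5: items[5] = (7+3)%7 = 3 → [4, 1, 3, 6, 3, 3, 2]
j=6: items[6] = (2+3)%7 = 5 → [4, 1, 3, 6, 3, 3, 5]

[4, 1, 3, 6, 3, 3, 5]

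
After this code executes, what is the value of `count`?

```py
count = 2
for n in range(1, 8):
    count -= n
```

n=1: count = 2-1 = 1
n=2: count = 1-2 = -1
n=3: count = (-1)-3 = -4
n=4: count = (-4)-4 = -8
n=5: count = (-8)-5 = -13
n=6: count = (-13)-6 = -19
n=7: count = (-19)-7 = -26

-26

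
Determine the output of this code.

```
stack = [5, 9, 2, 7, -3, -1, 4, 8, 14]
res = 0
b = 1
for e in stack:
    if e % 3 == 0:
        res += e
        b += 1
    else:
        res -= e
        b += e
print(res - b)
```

-75

e=5: not %3==0, res = 0-5 = -5; b=6
e=9: %3==0, res = (-5)+9 = 4; b=7
e=2: not %3==0, res = 4-2 = 2; b=9
e=7: not %3==0, res = 2-7 = -5; b=16
e=-3: %3==0, res = (-5)+(-3) = -8; b=17
e=-1: not %3==0, res = (-8)-(-1) = -7; b=16
e=4: not %3==0, res = (-7)-4 = -11; b=20
e=8: not %3==0, res = (-11)-8 = -19; b=28
e=14: not %3==0, res = (-19)-14 = -33; b=42
res-b = (-33)-42 = -75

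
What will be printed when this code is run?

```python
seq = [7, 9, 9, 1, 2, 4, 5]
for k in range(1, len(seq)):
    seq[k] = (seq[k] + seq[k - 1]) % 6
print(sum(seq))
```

k=1: seq[1] = (9+7)%6 = 4 → [7, 4, 9, 1, 2, 4, 5]
k=2: seq[2] = (9+4)%6 = 1 → [7, 4, 1, 1, 2, 4, 5]
k=3: seq[3] = (1+1)%6 = 2 → [7, 4, 1, 2, 2, 4, 5]
k=4: seq[4] = (2+2)%6 = 4 → [7, 4, 1, 2, 4, 4, 5]
k=5: seq[5] = (4+4)%6 = 2 → [7, 4, 1, 2, 4, 2, 5]
k=6: seq[6] = (5+2)%6 = 1 → [7, 4, 1, 2, 4, 2, 1]
sum = 21

21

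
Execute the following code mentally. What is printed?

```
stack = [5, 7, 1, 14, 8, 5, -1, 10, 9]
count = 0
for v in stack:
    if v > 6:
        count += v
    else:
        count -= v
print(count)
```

38

v=5: not >6, count = 0-5 = -5
v=7: >6, count = (-5)+7 = 2
v=1: not >6, count = 2-1 = 1
v=14: >6, count = 1+14 = 15
v=8: >6, count = 15+8 = 23
v=5: not >6, count = 23-5 = 18
v=-1: not >6, count = 18-(-1) = 19
v=10: >6, count = 19+10 = 29
v=9: >6, count = 29+9 = 38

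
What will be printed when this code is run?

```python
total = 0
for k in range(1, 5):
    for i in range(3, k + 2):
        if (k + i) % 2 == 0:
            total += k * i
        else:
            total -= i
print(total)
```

10

k=2,i=3: odd sum, total = 0-3 = -3
k=3,i=3: even sum, total = (-3)+9 = 6
k=3,i=4: odd sum, total = 6-4 = 2
k=4,i=3: odd sum, total = 2-3 = -1
k=4,i=4: even sum, total = (-1)+16 = 15
k=4,i=5: odd sum, total = 15-5 = 10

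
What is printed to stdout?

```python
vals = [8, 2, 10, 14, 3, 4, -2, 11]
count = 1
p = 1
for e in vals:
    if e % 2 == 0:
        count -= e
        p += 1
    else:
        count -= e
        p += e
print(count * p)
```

-1029

e=8: even, count = 1-8 = -7; p=2
e=2: even, count = (-7)-2 = -9; p=3
e=10: even, count = (-9)-10 = -19; p=4
e=14: even, count = (-19)-14 = -33; p=5
e=3: not even, count = (-33)-3 = -36; p=8
e=4: even, count = (-36)-4 = -40; p=9
e=-2: even, count = (-40)-(-2) = -38; p=10
e=11: not even, count = (-38)-11 = -49; p=21
count*p = (-49)*21 = -1029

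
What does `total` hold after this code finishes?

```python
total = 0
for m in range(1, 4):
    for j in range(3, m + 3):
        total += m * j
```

m=1,j=3: total = 0+3 = 3
m=2,j=3: total = 3+6 = 9
m=2,j=4: total = 9+8 = 17
m=3,j=3: total = 17+9 = 26
m=3,j=4: total = 26+12 = 38
m=3,j=5: total = 38+15 = 53

53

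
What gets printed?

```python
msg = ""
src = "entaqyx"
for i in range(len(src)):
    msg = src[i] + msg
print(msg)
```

xyqatne

i=0: prepend 'e' → 'e'
i=1: prepend 'n' → 'ne'
i=2: prepend 't' → 'tne'
i=3: prepend 'a' → 'atne'
i=4: prepend 'q' → 'qatne'
i=5: prepend 'y' → 'yqatne'
i=6: prepend 'x' → 'xyqatne'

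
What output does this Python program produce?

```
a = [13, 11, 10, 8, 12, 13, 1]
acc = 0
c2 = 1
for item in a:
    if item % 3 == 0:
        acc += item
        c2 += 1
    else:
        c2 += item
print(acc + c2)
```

70

item=13: not %3==0; c2=14
item=11: not %3==0; c2=25
item=10: not %3==0; c2=35
item=8: not %3==0; c2=43
item=12: %3==0, acc = 0+12 = 12; c2=44
item=13: not %3==0; c2=57
item=1: not %3==0; c2=58
acc+c2 = 12+58 = 70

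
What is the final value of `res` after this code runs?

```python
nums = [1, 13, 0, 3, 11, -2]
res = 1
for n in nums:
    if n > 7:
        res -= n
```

n=1: not >7
n=13: >7, res = 1-13 = -12
n=0: not >7
n=3: not >7
n=11: >7, res = (-12)-11 = -23
n=-2: not >7

-23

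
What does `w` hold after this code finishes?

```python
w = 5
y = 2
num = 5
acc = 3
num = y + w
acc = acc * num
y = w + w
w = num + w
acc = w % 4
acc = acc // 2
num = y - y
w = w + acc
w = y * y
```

100

num = 2+5 = 7
acc = 3*7 = 21
y = 5+5 = 10
w = 7+5 = 12
acc = 12%4 = 0
acc = 0//2 = 0
num = 10-10 = 0
w = 12+0 = 12
w = 10*10 = 100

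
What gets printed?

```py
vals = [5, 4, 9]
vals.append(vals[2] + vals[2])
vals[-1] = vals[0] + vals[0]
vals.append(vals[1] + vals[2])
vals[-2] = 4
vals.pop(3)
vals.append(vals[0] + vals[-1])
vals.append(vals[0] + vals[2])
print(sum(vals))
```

append vals[2]+vals[2] = 9+9 = 18 → [5, 4, 9, 18]
vals[-1] = vals[0]+vals[0] = 5+5 = 10 → [5, 4, 9, 10]
append vals[1]+vals[2] = 4+9 = 13 → [5, 4, 9, 10, 13]
vals[-2] = 4 → [5, 4, 9, 4, 13]
pop(3) removes 4 → [5, 4, 9, 13]
append vals[0]+vals[-1] = 5+13 = 18 → [5, 4, 9, 13, 18]
append vals[0]+vals[2] = 5+9 = 14 → [5, 4, 9, 13, 18, 14]
sum = 63

63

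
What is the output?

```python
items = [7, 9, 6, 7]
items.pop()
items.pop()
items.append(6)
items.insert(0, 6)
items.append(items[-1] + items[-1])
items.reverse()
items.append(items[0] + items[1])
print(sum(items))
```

pop() removes 7 → [7, 9, 6]
pop() removes 6 → [7, 9]
append 6 → [7, 9, 6]
insert 6 at 0 → [6, 7, 9, 6]
append items[-1]+items[-1] = 6+6 = 12 → [6, 7, 9, 6, 12]
reverse → [12, 6, 9, 7, 6]
append items[0]+items[1] = 12+6 = 18 → [12, 6, 9, 7, 6, 18]
sum = 58

58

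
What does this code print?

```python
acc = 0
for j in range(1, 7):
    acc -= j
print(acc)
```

j=1: acc = 0-1 = -1
j=2: acc = (-1)-2 = -3
j=3: acc = (-3)-3 = -6
j=4: acc = (-6)-4 = -10
j=5: acc = (-10)-5 = -15
j=6: acc = (-15)-6 = -21

-21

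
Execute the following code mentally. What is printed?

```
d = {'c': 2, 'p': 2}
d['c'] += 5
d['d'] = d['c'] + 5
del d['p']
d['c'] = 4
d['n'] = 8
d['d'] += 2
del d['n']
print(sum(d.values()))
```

18

d['c'] = 2+5 = 7 → {'c': 7, 'p': 2}
d['d'] = d['c']+5 = 12 → {'c': 7, 'p': 2, 'd': 12}
del 'p' → {'c': 7, 'd': 12}
d['c'] = 4 → {'c': 4, 'd': 12}
d['n'] = 8 → {'c': 4, 'd': 12, 'n': 8}
d['d'] = 12+2 = 14 → {'c': 4, 'd': 14, 'n': 8}
del 'n' → {'c': 4, 'd': 14}
sum of values = 18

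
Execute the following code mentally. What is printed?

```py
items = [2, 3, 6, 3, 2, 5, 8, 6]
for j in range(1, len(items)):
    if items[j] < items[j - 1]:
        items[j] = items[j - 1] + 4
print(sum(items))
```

j=1: 3>=2, unchanged → [2, 3, 6, 3, 2, 5, 8, 6]
j=2: 6>=3, unchanged → [2, 3, 6, 3, 2, 5, 8, 6]
j=3: 3<6, items[3] = 6+4 = 10 → [2, 3, 6, 10, 2, 5, 8, 6]
j=4: 2<10, items[4] = 10+4 = 14 → [2, 3, 6, 10, 14, 5, 8, 6]
j=5: 5<14, items[5] = 14+4 = 18 → [2, 3, 6, 10, 14, 18, 8, 6]
j=6: 8<18, items[6] = 18+4 = 22 → [2, 3, 6, 10, 14, 18, 22, 6]
j=7: 6<22, items[7] = 22+4 = 26 → [2, 3, 6, 10, 14, 18, 22, 26]
sum = 101

101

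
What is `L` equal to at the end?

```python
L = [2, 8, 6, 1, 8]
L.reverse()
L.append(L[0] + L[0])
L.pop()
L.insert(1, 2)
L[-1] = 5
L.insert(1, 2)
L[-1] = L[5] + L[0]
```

reverse → [8, 1, 6, 8, 2]
append L[0]+L[0] = 8+8 = 16 → [8, 1, 6, 8, 2, 16]
pop() removes 16 → [8, 1, 6, 8, 2]
insert 2 at 1 → [8, 2, 1, 6, 8, 2]
L[-1] = 5 → [8, 2, 1, 6, 8, 5]
insert 2 at 1 → [8, 2, 2, 1, 6, 8, 5]
L[-1] = L[5]+L[0] = 8+8 = 16 → [8, 2, 2, 1, 6, 8, 16]

[8, 2, 2, 1, 6, 8, 16]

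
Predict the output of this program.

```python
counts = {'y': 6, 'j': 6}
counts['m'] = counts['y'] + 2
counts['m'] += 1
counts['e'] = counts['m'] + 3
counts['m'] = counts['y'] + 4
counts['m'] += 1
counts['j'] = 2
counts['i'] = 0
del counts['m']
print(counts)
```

counts['m'] = counts['y']+2 = 8 → {'y': 6, 'j': 6, 'm': 8}
counts['m'] = 8+1 = 9 → {'y': 6, 'j': 6, 'm': 9}
counts['e'] = counts['m']+3 = 12 → {'y': 6, 'j': 6, 'm': 9, 'e': 12}
counts['m'] = counts['y']+4 = 10 → {'y': 6, 'j': 6, 'm': 10, 'e': 12}
counts['m'] = 10+1 = 11 → {'y': 6, 'j': 6, 'm': 11, 'e': 12}
counts['j'] = 2 → {'y': 6, 'j': 2, 'm': 11, 'e': 12}
counts['i'] = 0 → {'y': 6, 'j': 2, 'm': 11, 'e': 12, 'i': 0}
del 'm' → {'y': 6, 'j': 2, 'e': 12, 'i': 0}

{'y': 6, 'j': 2, 'e': 12, 'i': 0}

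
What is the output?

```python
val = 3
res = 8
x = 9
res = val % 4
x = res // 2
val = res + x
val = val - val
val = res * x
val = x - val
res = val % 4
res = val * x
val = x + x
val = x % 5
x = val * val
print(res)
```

-2

res = 3%4 = 3
x = 3//2 = 1
val = 3+1 = 4
val = 4-4 = 0
val = 3*1 = 3
val = 1-3 = -2
res = (-2)%4 = 2
res = (-2)*1 = -2
val = 1+1 = 2
val = 1%5 = 1
x = 1*1 = 1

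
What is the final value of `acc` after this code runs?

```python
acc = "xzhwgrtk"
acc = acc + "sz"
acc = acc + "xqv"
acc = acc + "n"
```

+ 'sz' → 'xzhwgrtksz'
+ 'xqv' → 'xzhwgrtkszxqv'
+ 'n' → 'xzhwgrtkszxqvn'

'xzhwgrtkszxqvn'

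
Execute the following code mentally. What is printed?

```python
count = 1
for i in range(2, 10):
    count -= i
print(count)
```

-43

i=2: count = 1-2 = -1
i=3: count = (-1)-3 = -4
i=4: count = (-4)-4 = -8
i=5: count = (-8)-5 = -13
i=6: count = (-13)-6 = -19
i=7: count = (-19)-7 = -26
i=8: count = (-26)-8 = -34
i=9: count = (-34)-9 = -43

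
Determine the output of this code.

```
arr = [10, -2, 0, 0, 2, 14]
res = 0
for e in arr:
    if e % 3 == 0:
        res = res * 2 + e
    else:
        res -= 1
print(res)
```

-10

e=10: not %3==0, res = 0-1 = -1
e=-2: not %3==0, res = (-1)-1 = -2
e=0: %3==0, res = (-2)*2+0 = -4
e=0: %3==0, res = (-4)*2+0 = -8
e=2: not %3==0, res = (-8)-1 = -9
e=14: not %3==0, res = (-9)-1 = -10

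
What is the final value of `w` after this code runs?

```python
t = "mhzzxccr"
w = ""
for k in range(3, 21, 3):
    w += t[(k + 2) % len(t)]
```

'cmzchx'

k=3: add t[5]='c' → 'c'
k=6: add t[0]='m' → 'cm'
k=9: add t[3]='z' → 'cmz'
k=12: add t[6]='c' → 'cmzc'
k=15: add t[1]='h' → 'cmzch'
k=18: add t[4]='x' → 'cmzchx'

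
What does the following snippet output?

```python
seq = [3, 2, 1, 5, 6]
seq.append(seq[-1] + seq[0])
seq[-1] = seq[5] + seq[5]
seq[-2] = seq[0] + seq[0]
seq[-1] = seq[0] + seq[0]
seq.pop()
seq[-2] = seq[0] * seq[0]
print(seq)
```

append seq[-1]+seq[0] = 6+3 = 9 → [3, 2, 1, 5, 6, 9]
seq[-1] = seq[5]+seq[5] = 9+9 = 18 → [3, 2, 1, 5, 6, 18]
seq[-2] = seq[0]+seq[0] = 3+3 = 6 → [3, 2, 1, 5, 6, 18]
seq[-1] = seq[0]+seq[0] = 3+3 = 6 → [3, 2, 1, 5, 6, 6]
pop() removes 6 → [3, 2, 1, 5, 6]
seq[-2] = seq[0]*seq[0] = 3*3 = 9 → [3, 2, 1, 9, 6]

[3, 2, 1, 9, 6]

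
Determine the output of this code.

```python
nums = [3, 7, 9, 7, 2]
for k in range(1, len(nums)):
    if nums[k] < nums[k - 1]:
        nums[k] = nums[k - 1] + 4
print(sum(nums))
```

49

k=1: 7>=3, unchanged → [3, 7, 9, 7, 2]
k=2: 9>=7, unchanged → [3, 7, 9, 7, 2]
k=3: 7<9, nums[3] = 9+4 = 13 → [3, 7, 9, 13, 2]
k=4: 2<13, nums[4] = 13+4 = 17 → [3, 7, 9, 13, 17]
sum = 49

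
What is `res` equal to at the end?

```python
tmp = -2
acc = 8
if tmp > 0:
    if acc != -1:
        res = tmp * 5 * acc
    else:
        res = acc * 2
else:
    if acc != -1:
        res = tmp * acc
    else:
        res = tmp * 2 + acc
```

tmp=-2, acc=8
tmp > 0 is False; acc != -1 is True
→ res = tmp * acc = -16

-16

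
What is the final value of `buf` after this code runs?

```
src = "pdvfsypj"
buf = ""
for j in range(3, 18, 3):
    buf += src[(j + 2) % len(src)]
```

j=3: add src[5]='y' → 'y'
j=6: add src[0]='p' → 'yp'
j=9: add src[3]='f' → 'ypf'
j=12: add src[6]='p' → 'ypfp'
j=15: add src[1]='d' → 'ypfpd'

'ypfpd'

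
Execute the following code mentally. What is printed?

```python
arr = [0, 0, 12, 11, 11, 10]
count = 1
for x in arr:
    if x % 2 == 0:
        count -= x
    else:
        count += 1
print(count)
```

x=0: even, count = 1-0 = 1
x=0: even, count = 1-0 = 1
x=12: even, count = 1-12 = -11
x=11: not even, count = (-11)+1 = -10
x=11: not even, count = (-10)+1 = -9
x=10: even, count = (-9)-10 = -19

-19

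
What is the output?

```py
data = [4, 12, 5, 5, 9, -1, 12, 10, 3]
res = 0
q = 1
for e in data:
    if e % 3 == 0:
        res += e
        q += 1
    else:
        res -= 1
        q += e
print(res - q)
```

3

e=4: not %3==0, res = 0-1 = -1; q=5
e=12: %3==0, res = (-1)+12 = 11; q=6
e=5: not %3==0, res = 11-1 = 10; q=11
e=5: not %3==0, res = 10-1 = 9; q=16
e=9: %3==0, res = 9+9 = 18; q=17
e=-1: not %3==0, res = 18-1 = 17; q=16
e=12: %3==0, res = 17+12 = 29; q=17
e=10: not %3==0, res = 29-1 = 28; q=27
e=3: %3==0, res = 28+3 = 31; q=28
res-q = 31-28 = 3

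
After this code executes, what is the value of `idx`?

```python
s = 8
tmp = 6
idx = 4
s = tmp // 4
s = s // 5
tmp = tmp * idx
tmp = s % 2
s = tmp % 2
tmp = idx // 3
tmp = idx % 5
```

s = 6//4 = 1
s = 1//5 = 0
tmp = 6*4 = 24
tmp = 0%2 = 0
s = 0%2 = 0
tmp = 4//3 = 1
tmp = 4%5 = 4

4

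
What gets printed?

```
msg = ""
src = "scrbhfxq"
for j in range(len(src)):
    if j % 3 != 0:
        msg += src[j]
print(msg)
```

j=0: skip
j=1: add 'c' → 'c'
j=2: add 'r' → 'cr'
j=3: skip
j=4: add 'h' → 'crh'
j=5: add 'f' → 'crhf'
j=6: skip
j=7: add 'q' → 'crhfq'

crhfq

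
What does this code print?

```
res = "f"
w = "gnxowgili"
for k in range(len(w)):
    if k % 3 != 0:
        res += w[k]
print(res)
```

fnxwgli

k=0: skip
k=1: add 'n' → 'fn'
k=2: add 'x' → 'fnx'
k=3: skip
k=4: add 'w' → 'fnxw'
k=5: add 'g' → 'fnxwg'
k=6: skip
k=7: add 'l' → 'fnxwgl'
k=8: add 'i' → 'fnxwgli'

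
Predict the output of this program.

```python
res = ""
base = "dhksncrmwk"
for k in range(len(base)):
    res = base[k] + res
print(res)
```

k=0: prepend 'd' → 'd'
k=1: prepend 'h' → 'hd'
k=2: prepend 'k' → 'khd'
k=3: prepend 's' → 'skhd'
k=4: prepend 'n' → 'nskhd'
k=5: prepend 'c' → 'cnskhd'
k=6: prepend 'r' → 'rcnskhd'
k=7: prepend 'm' → 'mrcnskhd'
k=8: prepend 'w' → 'wmrcnskhd'
k=9: prepend 'k' → 'kwmrcnskhd'

kwmrcnskhd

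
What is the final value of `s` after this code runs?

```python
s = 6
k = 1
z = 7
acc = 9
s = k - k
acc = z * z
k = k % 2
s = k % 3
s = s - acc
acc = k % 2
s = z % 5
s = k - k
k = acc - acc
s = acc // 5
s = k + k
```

0

s = 1-1 = 0
acc = 7*7 = 49
k = 1%2 = 1
s = 1%3 = 1
s = 1-49 = -48
acc = 1%2 = 1
s = 7%5 = 2
s = 1-1 = 0
k = 1-1 = 0
s = 1//5 = 0
s = 0+0 = 0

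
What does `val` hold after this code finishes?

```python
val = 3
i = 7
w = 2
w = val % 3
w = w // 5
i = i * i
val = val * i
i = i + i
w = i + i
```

147

w = 3%3 = 0
w = 0//5 = 0
i = 7*7 = 49
val = 3*49 = 147
i = 49+49 = 98
w = 98+98 = 196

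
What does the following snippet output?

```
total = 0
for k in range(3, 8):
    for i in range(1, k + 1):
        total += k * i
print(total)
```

k=3,i=1: total = 0+3 = 3
k=3,i=2: total = 3+6 = 9
k=3,i=3: total = 9+9 = 18
k=4,i=1: total = 18+4 = 22
k=4,i=2: total = 22+8 = 30
k=4,i=3: total = 30+12 = 42
k=4,i=4: total = 42+16 = 58
k=5,i=1: total = 58+5 = 63
k=5,i=2: total = 63+10 = 73
k=5,i=3: total = 73+15 = 88
k=5,i=4: total = 88+20 = 108
k=5,i=5: total = 108+25 = 133
k=6,i=1: total = 133+6 = 139
k=6,i=2: total = 139+12 = 151
k=6,i=3: total = 151+18 = 169
k=6,i=4: total = 169+24 = 193
k=6,i=5: total = 193+30 = 223
k=6,i=6: total = 223+36 = 259
k=7,i=1: total = 259+7 = 266
k=7,i=2: total = 266+14 = 280
k=7,i=3: total = 280+21 = 301
k=7,i=4: total = 301+28 = 329
k=7,i=5: total = 329+35 = 364
k=7,i=6: total = 364+42 = 406
k=7,i=7: total = 406+49 = 455

455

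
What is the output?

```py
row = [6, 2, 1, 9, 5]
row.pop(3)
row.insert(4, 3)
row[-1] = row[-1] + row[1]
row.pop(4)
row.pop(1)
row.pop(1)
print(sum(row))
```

11

pop(3) removes 9 → [6, 2, 1, 5]
insert 3 at 4 → [6, 2, 1, 5, 3]
row[-1] = row[-1]+row[1] = 3+2 = 5 → [6, 2, 1, 5, 5]
pop(4) removes 5 → [6, 2, 1, 5]
pop(1) removes 2 → [6, 1, 5]
pop(1) removes 1 → [6, 5]
sum = 11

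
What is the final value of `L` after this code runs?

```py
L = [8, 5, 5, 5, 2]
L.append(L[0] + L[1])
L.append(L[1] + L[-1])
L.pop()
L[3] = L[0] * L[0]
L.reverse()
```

append L[0]+L[1] = 8+5 = 13 → [8, 5, 5, 5, 2, 13]
append L[1]+L[-1] = 5+13 = 18 → [8, 5, 5, 5, 2, 13, 18]
pop() removes 18 → [8, 5, 5, 5, 2, 13]
L[3] = L[0]*L[0] = 8*8 = 64 → [8, 5, 5, 64, 2, 13]
reverse → [13, 2, 64, 5, 5, 8]

[13, 2, 64, 5, 5, 8]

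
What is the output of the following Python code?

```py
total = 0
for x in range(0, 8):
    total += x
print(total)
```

x=0: total = 0+0 = 0
x=1: total = 0+1 = 1
x=2: total = 1+2 = 3
x=3: total = 3+3 = 6
x=4: total = 6+4 = 10
x=5: total = 10+5 = 15
x=6: total = 15+6 = 21
x=7: total = 21+7 = 28

28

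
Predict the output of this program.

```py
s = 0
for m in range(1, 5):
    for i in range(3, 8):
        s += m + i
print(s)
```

m=1,i=3: s = 0+4 = 4
m=1,i=4: s = 4+5 = 9
m=1,i=5: s = 9+6 = 15
m=1,i=6: s = 15+7 = 22
m=1,i=7: s = 22+8 = 30
m=2,i=3: s = 30+5 = 35
m=2,i=4: s = 35+6 = 41
m=2,i=5: s = 41+7 = 48
m=2,i=6: s = 48+8 = 56
m=2,i=7: s = 56+9 = 65
m=3,i=3: s = 65+6 = 71
m=3,i=4: s = 71+7 = 78
m=3,i=5: s = 78+8 = 86
m=3,i=6: s = 86+9 = 95
m=3,i=7: s = 95+10 = 105
m=4,i=3: s = 105+7 = 112
m=4,i=4: s = 112+8 = 120
m=4,i=5: s = 120+9 = 129
m=4,i=6: s = 129+10 = 139
m=4,i=7: s = 139+11 = 150

150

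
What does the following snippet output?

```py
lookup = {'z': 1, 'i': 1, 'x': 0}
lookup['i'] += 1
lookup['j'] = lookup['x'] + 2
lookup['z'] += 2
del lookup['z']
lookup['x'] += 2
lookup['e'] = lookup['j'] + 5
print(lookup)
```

lookup['i'] = 1+1 = 2 → {'z': 1, 'i': 2, 'x': 0}
lookup['j'] = lookup['x']+2 = 2 → {'z': 1, 'i': 2, 'x': 0, 'j': 2}
lookup['z'] = 1+2 = 3 → {'z': 3, 'i': 2, 'x': 0, 'j': 2}
del 'z' → {'i': 2, 'x': 0, 'j': 2}
lookup['x'] = 0+2 = 2 → {'i': 2, 'x': 2, 'j': 2}
lookup['e'] = lookup['j']+5 = 7 → {'i': 2, 'x': 2, 'j': 2, 'e': 7}

{'i': 2, 'x': 2, 'j': 2, 'e': 7}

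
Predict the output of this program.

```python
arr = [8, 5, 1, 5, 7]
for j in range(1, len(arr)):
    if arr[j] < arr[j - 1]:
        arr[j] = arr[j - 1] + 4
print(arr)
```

[8, 12, 16, 20, 24]

j=1: 5<8, arr[1] = 8+4 = 12 → [8, 12, 1, 5, 7]
j=2: 1<12, arr[2] = 12+4 = 16 → [8, 12, 16, 5, 7]
j=3: 5<16, arr[3] = 16+4 = 20 → [8, 12, 16, 20, 7]
j=4: 7<20, arr[4] = 20+4 = 24 → [8, 12, 16, 20, 24]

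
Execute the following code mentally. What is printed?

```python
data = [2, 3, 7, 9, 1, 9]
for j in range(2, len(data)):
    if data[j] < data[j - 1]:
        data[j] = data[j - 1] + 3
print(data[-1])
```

15

j=2: 7>=3, unchanged → [2, 3, 7, 9, 1, 9]
j=3: 9>=7, unchanged → [2, 3, 7, 9, 1, 9]
j=4: 1<9, data[4] = 9+3 = 12 → [2, 3, 7, 9, 12, 9]
j=5: 9<12, data[5] = 12+3 = 15 → [2, 3, 7, 9, 12, 15]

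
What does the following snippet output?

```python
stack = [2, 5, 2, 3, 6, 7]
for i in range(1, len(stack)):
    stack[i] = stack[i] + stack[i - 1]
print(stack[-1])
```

25

i=1: stack[1] = 5+2 = 7 → [2, 7, 2, 3, 6, 7]
i=2: stack[2] = 2+7 = 9 → [2, 7, 9, 3, 6, 7]
i=3: stack[3] = 3+9 = 12 → [2, 7, 9, 12, 6, 7]
i=4: stack[4] = 6+12 = 18 → [2, 7, 9, 12, 18, 7]
i=5: stack[5] = 7+18 = 25 → [2, 7, 9, 12, 18, 25]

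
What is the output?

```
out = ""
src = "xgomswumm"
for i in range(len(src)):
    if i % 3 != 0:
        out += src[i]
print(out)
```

goswmm

i=0: skip
i=1: add 'g' → 'g'
i=2: add 'o' → 'go'
i=3: skip
i=4: add 's' → 'gos'
i=5: add 'w' → 'gosw'
i=6: skip
i=7: add 'm' → 'goswm'
i=8: add 'm' → 'goswmm'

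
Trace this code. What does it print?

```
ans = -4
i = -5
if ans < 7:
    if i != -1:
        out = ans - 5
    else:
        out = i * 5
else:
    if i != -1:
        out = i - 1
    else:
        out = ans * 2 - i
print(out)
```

-9

ans=-4, i=-5
ans < 7 is True; i != -1 is True
→ out = ans - 5 = -9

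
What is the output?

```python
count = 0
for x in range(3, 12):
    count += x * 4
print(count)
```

x=3: count = 0+3*4 = 12
x=4: count = 12+4*4 = 28
x=5: count = 28+5*4 = 48
x=6: count = 48+6*4 = 72
x=7: count = 72+7*4 = 100
x=8: count = 100+8*4 = 132
x=9: count = 132+9*4 = 168
x=10: count = 168+10*4 = 208
x=11: count = 208+11*4 = 252

252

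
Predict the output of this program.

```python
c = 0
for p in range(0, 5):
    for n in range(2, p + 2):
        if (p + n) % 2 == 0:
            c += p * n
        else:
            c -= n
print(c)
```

18

p=1,n=2: odd sum, c = 0-2 = -2
p=2,n=2: even sum, c = (-2)+4 = 2
p=2,n=3: odd sum, c = 2-3 = -1
p=3,n=2: odd sum, c = (-1)-2 = -3
p=3,n=3: even sum, c = (-3)+9 = 6
p=3,n=4: odd sum, c = 6-4 = 2
p=4,n=2: even sum, c = 2+8 = 10
p=4,n=3: odd sum, c = 10-3 = 7
p=4,n=4: even sum, c = 7+16 = 23
p=4,n=5: odd sum, c = 23-5 = 18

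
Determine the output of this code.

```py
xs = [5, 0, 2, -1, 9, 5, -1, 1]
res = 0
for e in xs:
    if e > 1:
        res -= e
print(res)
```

e=5: >1, res = 0-5 = -5
e=0: not >1
e=2: >1, res = (-5)-2 = -7
e=-1: not >1
e=9: >1, res = (-7)-9 = -16
e=5: >1, res = (-16)-5 = -21
e=-1: not >1
e=1: not >1

-21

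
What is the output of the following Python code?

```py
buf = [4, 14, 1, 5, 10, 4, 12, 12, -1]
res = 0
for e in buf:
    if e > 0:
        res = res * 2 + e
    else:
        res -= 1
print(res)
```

e=4: >0, res = 0*2+4 = 4
e=14: >0, res = 4*2+14 = 22
e=1: >0, res = 22*2+1 = 45
e=5: >0, res = 45*2+5 = 95
e=10: >0, res = 95*2+10 = 200
e=4: >0, res = 200*2+4 = 404
e=12: >0, res = 404*2+12 = 820
e=12: >0, res = 820*2+12 = 1652
e=-1: not >0, res = 1652-1 = 1651

1651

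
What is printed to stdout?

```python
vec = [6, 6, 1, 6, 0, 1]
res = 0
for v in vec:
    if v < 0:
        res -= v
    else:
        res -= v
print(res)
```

-20

v=6: not <0, res = 0-6 = -6
v=6: not <0, res = (-6)-6 = -12
v=1: not <0, res = (-12)-1 = -13
v=6: not <0, res = (-13)-6 = -19
v=0: not <0, res = (-19)-0 = -19
v=1: not <0, res = (-19)-1 = -20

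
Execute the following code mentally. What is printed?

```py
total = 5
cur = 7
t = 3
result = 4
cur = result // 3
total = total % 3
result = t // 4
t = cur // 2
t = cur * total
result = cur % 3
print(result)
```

cur = 4//3 = 1
total = 5%3 = 2
result = 3//4 = 0
t = 1//2 = 0
t = 1*2 = 2
result = 1%3 = 1

1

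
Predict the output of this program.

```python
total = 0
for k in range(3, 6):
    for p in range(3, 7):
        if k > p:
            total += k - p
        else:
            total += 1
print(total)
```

k=3,p=3: not 3>3, total = 0+1 = 1
k=3,p=4: not 3>4, total = 1+1 = 2
k=3,p=5: not 3>5, total = 2+1 = 3
k=3,p=6: not 3>6, total = 3+1 = 4
k=4,p=3: 4>3, total = 4+1 = 5
k=4,p=4: not 4>4, total = 5+1 = 6
k=4,p=5: not 4>5, total = 6+1 = 7
k=4,p=6: not 4>6, total = 7+1 = 8
k=5,p=3: 5>3, total = 8+2 = 10
k=5,p=4: 5>4, total = 10+1 = 11
k=5,p=5: not 5>5, total = 11+1 = 12
k=5,p=6: not 5>6, total = 12+1 = 13

13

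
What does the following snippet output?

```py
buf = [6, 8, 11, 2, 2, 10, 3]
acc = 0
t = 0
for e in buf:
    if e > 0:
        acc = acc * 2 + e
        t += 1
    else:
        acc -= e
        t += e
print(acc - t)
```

e=6: >0, acc = 0*2+6 = 6; t=1
e=8: >0, acc = 6*2+8 = 20; t=2
e=11: >0, acc = 20*2+11 = 51; t=3
e=2: >0, acc = 51*2+2 = 104; t=4
e=2: >0, acc = 104*2+2 = 210; t=5
e=10: >0, acc = 210*2+10 = 430; t=6
e=3: >0, acc = 430*2+3 = 863; t=7
acc-t = 863-7 = 856

856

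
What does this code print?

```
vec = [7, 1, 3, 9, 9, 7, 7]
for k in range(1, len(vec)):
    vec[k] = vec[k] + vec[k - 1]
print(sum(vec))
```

k=1: vec[1] = 1+7 = 8 → [7, 8, 3, 9, 9, 7, 7]
k=2: vec[2] = 3+8 = 11 → [7, 8, 11, 9, 9, 7, 7]
k=3: vec[3] = 9+11 = 20 → [7, 8, 11, 20, 9, 7, 7]
k=4: vec[4] = 9+20 = 29 → [7, 8, 11, 20, 29, 7, 7]
k=5: vec[5] = 7+29 = 36 → [7, 8, 11, 20, 29, 36, 7]
k=6: vec[6] = 7+36 = 43 → [7, 8, 11, 20, 29, 36, 43]
sum = 154

154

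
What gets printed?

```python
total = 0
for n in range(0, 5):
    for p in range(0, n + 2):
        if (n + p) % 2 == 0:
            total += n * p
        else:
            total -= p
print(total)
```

n=0,p=0: even sum, total = 0+0 = 0
n=0,p=1: odd sum, total = 0-1 = -1
n=1,p=0: odd sum, total = (-1)-0 = -1
n=1,p=1: even sum, total = (-1)+1 = 0
n=1,p=2: odd sum, total = 0-2 = -2
n=2,p=0: even sum, total = (-2)+0 = -2
n=2,p=1: odd sum, total = (-2)-1 = -3
n=2,p=2: even sum, total = (-3)+4 = 1
n=2,p=3: odd sum, total = 1-3 = -2
n=3,p=0: odd sum, total = (-2)-0 = -2
n=3,p=1: even sum, total = (-2)+3 = 1
n=3,p=2: odd sum, total = 1-2 = -1
n=3,p=3: even sum, total = (-1)+9 = 8
n=3,p=4: odd sum, total = 8-4 = 4
n=4,p=0: even sum, total = 4+0 = 4
n=4,p=1: odd sum, total = 4-1 = 3
n=4,p=2: even sum, total = 3+8 = 11
n=4,p=3: odd sum, total = 11-3 = 8
n=4,p=4: even sum, total = 8+16 = 24
n=4,p=5: odd sum, total = 24-5 = 19

19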